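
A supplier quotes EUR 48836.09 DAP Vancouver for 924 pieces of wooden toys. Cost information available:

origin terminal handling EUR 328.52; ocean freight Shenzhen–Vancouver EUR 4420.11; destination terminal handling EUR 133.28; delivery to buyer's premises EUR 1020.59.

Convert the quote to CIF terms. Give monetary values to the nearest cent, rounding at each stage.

CIF price: EUR 47682.22

Not relevant to the conversion: freight, origin terminal — on the seller under both DAP and CIF; already in the DAP price and stays in the CIF price.
From DAP to CIF, the seller no longer bears: destination terminal, delivery.
CIF price = 48836.09 − 133.28 − 1020.59 = 47682.22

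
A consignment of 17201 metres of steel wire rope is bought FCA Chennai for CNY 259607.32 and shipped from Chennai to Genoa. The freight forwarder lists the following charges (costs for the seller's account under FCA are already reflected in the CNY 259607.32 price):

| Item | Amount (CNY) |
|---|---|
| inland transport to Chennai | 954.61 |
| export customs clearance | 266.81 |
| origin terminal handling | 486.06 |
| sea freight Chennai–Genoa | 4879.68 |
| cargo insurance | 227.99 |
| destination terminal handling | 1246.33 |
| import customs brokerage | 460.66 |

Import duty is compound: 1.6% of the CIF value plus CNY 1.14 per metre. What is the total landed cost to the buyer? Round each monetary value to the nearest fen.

FCA: the seller delivers export-cleared goods to the carrier; the buyer bears costs from that point.
Already in the invoice (seller's account under FCA): inland to port, export clearance — exclude.
CIF value = FCA price + origin terminal + freight + insurance = 259607.32 + 486.06 + 4879.68 + 227.99 = 265201.05
Ad valorem component: 265201.05 × 1.6% = 4243.22
Specific component: 17201 × 1.14 = 19609.14
Import duty = 4243.22 + 19609.14 = 23852.36
Buyer bears: origin terminal 486.06 + freight 4879.68 + insurance 227.99 + destination terminal 1246.33 + brokerage 460.66 + duty 23852.36 = 31153.08
Landed cost = invoice 259607.32 + 31153.08 = 290760.40

Total landed cost: CNY 290760.40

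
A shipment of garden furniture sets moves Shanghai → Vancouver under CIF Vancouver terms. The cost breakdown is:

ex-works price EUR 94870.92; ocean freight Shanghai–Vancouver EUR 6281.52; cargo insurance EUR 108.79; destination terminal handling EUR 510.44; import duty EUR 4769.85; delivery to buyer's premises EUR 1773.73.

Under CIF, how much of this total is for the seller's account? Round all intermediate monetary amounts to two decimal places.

CIF: the seller pays costs through ocean freight and marine insurance to the destination port.
Seller's account: goods 94870.92 + freight 6281.52 + insurance 108.79 = 101261.23
Buyer's account: destination terminal 510.44 + duty 4769.85 + delivery 1773.73 = 7054.02

Seller's account: EUR 101261.23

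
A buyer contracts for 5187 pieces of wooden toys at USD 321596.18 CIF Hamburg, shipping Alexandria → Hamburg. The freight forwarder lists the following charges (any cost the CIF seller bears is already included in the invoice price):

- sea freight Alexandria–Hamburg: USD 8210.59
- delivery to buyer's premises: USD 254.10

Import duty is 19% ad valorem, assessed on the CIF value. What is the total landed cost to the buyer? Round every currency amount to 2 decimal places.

Total landed cost: USD 382953.55

CIF: the seller pays costs through ocean freight and marine insurance to the destination port.
Already in the invoice (seller's account under CIF): freight — exclude.
The CIF price already equals the CIF value: 321596.18
Import duty = 321596.18 × 19% = 61103.27
Buyer bears: delivery 254.10 + duty 61103.27 = 61357.37
Landed cost = invoice 321596.18 + 61357.37 = 382953.55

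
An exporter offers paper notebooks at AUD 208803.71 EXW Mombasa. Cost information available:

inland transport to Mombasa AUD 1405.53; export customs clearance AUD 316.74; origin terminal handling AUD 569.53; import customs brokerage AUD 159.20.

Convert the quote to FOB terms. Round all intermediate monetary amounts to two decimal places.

Not relevant to the conversion: brokerage — on the buyer under both terms; not part of either seller's price.
From EXW to FOB, the seller additionally bears: inland to port, export clearance, origin terminal.
FOB price = 208803.71 + 1405.53 + 316.74 + 569.53 = 211095.51

FOB price: AUD 211095.51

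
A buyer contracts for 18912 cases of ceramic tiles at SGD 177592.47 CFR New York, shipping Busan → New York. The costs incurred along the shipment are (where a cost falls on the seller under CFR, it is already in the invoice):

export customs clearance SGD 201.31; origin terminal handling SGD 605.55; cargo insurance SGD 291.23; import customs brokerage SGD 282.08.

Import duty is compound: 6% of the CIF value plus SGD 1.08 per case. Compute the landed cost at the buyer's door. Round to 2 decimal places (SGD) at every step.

Total landed cost: SGD 209263.76

CFR: the seller pays costs through ocean freight to the destination port, but not insurance.
Already in the invoice (seller's account under CFR): export clearance, origin terminal — exclude.
CIF value = CFR price + insurance = 177592.47 + 291.23 = 177883.70
Ad valorem component: 177883.70 × 6% = 10673.02
Specific component: 18912 × 1.08 = 20424.96
Import duty = 10673.02 + 20424.96 = 31097.98
Buyer bears: insurance 291.23 + brokerage 282.08 + duty 31097.98 = 31671.29
Landed cost = invoice 177592.47 + 31671.29 = 209263.76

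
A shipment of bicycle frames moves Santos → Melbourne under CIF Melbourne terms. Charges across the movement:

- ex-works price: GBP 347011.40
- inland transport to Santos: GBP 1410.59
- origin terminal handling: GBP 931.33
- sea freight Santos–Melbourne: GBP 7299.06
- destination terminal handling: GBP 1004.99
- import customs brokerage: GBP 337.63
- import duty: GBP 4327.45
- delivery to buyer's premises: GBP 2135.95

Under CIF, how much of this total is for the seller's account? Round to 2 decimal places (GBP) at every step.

Seller's account: GBP 356652.38

CIF: the seller pays costs through ocean freight and marine insurance to the destination port.
Seller's account: goods 347011.40 + inland to port 1410.59 + origin terminal 931.33 + freight 7299.06 = 356652.38
Buyer's account: destination terminal 1004.99 + brokerage 337.63 + duty 4327.45 + delivery 2135.95 = 7806.02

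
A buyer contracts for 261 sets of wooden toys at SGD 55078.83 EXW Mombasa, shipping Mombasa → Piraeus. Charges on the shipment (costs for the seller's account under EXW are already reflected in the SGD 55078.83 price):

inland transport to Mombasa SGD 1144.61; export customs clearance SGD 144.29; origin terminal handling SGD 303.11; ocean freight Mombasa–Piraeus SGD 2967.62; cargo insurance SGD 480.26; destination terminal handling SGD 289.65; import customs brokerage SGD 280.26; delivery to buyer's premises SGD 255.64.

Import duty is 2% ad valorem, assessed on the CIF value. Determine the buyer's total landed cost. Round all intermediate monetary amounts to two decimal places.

Total landed cost: SGD 62146.64

EXW: the seller makes goods available at their premises; the buyer bears all onward costs.
CIF value = EXW price + inland to port + export clearance + origin terminal + freight + insurance = 55078.83 + 1144.61 + 144.29 + 303.11 + 2967.62 + 480.26 = 60118.72
Import duty = 60118.72 × 2% = 1202.37
Buyer bears: inland to port 1144.61 + export clearance 144.29 + origin terminal 303.11 + freight 2967.62 + insurance 480.26 + destination terminal 289.65 + brokerage 280.26 + delivery 255.64 + duty 1202.37 = 7067.81
Landed cost = invoice 55078.83 + 7067.81 = 62146.64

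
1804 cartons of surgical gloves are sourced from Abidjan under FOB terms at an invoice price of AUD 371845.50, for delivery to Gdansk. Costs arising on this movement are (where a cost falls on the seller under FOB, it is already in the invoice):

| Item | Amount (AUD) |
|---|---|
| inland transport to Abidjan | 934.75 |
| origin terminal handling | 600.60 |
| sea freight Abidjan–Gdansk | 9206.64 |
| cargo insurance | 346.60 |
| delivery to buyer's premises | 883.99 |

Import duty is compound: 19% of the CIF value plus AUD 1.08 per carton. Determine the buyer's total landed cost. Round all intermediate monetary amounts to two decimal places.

Total landed cost: AUD 456696.81

FOB: the seller bears costs until goods are on board at the origin port; the buyer bears freight, insurance and all costs thereafter.
Already in the invoice (seller's account under FOB): inland to port, origin terminal — exclude.
CIF value = FOB price + freight + insurance = 371845.50 + 9206.64 + 346.60 = 381398.74
Ad valorem component: 381398.74 × 19% = 72465.76
Specific component: 1804 × 1.08 = 1948.32
Import duty = 72465.76 + 1948.32 = 74414.08
Buyer bears: freight 9206.64 + insurance 346.60 + delivery 883.99 + duty 74414.08 = 84851.31
Landed cost = invoice 371845.50 + 84851.31 = 456696.81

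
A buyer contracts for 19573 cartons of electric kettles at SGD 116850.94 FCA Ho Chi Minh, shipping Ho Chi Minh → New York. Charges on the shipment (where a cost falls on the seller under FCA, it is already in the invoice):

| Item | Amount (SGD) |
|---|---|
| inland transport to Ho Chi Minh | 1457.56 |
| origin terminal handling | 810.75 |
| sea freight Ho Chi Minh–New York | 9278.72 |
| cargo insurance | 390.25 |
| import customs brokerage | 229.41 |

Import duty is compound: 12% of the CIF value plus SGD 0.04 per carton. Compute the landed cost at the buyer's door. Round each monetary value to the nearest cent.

FCA: the seller delivers export-cleared goods to the carrier; the buyer bears costs from that point.
Already in the invoice (seller's account under FCA): inland to port — exclude.
CIF value = FCA price + origin terminal + freight + insurance = 116850.94 + 810.75 + 9278.72 + 390.25 = 127330.66
Ad valorem component: 127330.66 × 12% = 15279.68
Specific component: 19573 × 0.04 = 782.92
Import duty = 15279.68 + 782.92 = 16062.60
Buyer bears: origin terminal 810.75 + freight 9278.72 + insurance 390.25 + brokerage 229.41 + duty 16062.60 = 26771.73
Landed cost = invoice 116850.94 + 26771.73 = 143622.67

Total landed cost: SGD 143622.67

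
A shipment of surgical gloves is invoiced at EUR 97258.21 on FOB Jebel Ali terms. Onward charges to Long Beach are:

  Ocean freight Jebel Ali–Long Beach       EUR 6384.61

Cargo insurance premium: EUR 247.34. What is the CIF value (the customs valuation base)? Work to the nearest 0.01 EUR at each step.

CIF value: EUR 103890.16

CIF = FOB price + freight + insurance
CIF = 97258.21 + 6384.61 + 247.34 = 103890.16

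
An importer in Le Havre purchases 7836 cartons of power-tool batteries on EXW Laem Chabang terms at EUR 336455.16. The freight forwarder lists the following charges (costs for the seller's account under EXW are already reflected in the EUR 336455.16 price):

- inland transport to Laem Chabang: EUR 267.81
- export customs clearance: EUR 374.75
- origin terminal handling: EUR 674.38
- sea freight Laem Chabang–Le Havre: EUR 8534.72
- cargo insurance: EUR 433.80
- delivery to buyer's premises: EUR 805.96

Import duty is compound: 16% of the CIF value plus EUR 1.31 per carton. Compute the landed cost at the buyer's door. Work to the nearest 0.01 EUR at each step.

EXW: the seller makes goods available at their premises; the buyer bears all onward costs.
CIF value = EXW price + inland to port + export clearance + origin terminal + freight + insurance = 336455.16 + 267.81 + 374.75 + 674.38 + 8534.72 + 433.80 = 346740.62
Ad valorem component: 346740.62 × 16% = 55478.50
Specific component: 7836 × 1.31 = 10265.16
Import duty = 55478.50 + 10265.16 = 65743.66
Buyer bears: inland to port 267.81 + export clearance 374.75 + origin terminal 674.38 + freight 8534.72 + insurance 433.80 + delivery 805.96 + duty 65743.66 = 76835.08
Landed cost = invoice 336455.16 + 76835.08 = 413290.24

Total landed cost: EUR 413290.24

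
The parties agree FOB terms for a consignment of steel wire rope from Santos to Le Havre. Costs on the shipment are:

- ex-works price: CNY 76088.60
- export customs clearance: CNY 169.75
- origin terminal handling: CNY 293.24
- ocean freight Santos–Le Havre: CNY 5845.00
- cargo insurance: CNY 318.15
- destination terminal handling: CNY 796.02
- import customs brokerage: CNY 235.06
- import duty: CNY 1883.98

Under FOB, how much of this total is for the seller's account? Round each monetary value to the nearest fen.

Seller's account: CNY 76551.59

FOB: the seller bears costs until goods are on board at the origin port; the buyer bears freight, insurance and all costs thereafter.
Seller's account: goods 76088.60 + export clearance 169.75 + origin terminal 293.24 = 76551.59
Buyer's account: freight 5845.00 + insurance 318.15 + destination terminal 796.02 + brokerage 235.06 + duty 1883.98 = 9078.21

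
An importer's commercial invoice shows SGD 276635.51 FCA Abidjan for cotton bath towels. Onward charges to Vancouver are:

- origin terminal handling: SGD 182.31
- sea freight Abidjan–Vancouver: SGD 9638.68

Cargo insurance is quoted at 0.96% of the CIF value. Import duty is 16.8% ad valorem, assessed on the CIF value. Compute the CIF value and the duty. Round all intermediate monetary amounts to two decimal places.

CIF value: SGD 289233.14; import duty: SGD 48591.17

Let C be the CIF value. C = FCA price + pre-shipment costs + freight + 0.96% × C
C − 0.96% × C = 276635.51 + 182.31 + 9638.68
0.9904 × C = 286456.50
C = 286456.50 / 0.9904 = 289233.14
Insurance premium = 0.96% × 289233.14 = 2776.64
Import duty = 289233.14 × 16.8% = 48591.17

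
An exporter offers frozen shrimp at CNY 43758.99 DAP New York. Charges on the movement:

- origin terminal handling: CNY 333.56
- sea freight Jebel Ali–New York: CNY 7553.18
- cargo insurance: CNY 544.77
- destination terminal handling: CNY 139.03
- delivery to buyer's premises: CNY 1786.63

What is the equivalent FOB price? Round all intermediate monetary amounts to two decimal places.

Not relevant to the conversion: origin terminal — on the seller under both DAP and FOB; already in the DAP price and stays in the FOB price.
From DAP to FOB, the seller no longer bears: freight, insurance, destination terminal, delivery.
FOB price = 43758.99 − 7553.18 − 544.77 − 139.03 − 1786.63 = 33735.38

FOB price: CNY 33735.38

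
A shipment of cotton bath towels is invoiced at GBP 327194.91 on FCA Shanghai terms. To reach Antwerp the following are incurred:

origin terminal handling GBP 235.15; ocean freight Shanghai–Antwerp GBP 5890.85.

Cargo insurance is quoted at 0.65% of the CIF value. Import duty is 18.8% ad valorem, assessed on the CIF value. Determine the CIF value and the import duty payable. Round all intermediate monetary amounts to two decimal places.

CIF value: GBP 335501.67; import duty: GBP 63074.31

Let C be the CIF value. C = FCA price + pre-shipment costs + freight + 0.65% × C
C − 0.65% × C = 327194.91 + 235.15 + 5890.85
0.9935 × C = 333320.91
C = 333320.91 / 0.9935 = 335501.67
Insurance premium = 0.65% × 335501.67 = 2180.76
Import duty = 335501.67 × 18.8% = 63074.31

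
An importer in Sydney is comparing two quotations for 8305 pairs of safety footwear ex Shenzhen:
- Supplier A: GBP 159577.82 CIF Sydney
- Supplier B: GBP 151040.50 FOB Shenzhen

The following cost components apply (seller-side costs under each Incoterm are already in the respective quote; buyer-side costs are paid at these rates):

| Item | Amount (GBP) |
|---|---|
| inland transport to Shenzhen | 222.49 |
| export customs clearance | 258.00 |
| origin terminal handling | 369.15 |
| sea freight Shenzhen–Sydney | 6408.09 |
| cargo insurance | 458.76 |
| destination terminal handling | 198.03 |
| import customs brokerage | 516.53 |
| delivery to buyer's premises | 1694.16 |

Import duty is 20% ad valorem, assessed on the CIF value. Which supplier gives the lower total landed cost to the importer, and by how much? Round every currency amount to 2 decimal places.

Supplier B is cheaper by GBP 2004.56

Supplier A (CIF):
The CIF price already equals the CIF value: 159577.82
Import duty = 159577.82 × 20% = 31915.56
Buyer bears (A): 198.03 + 516.53 + 1694.16 = 2408.72
Landed cost (A) = invoice 159577.82 + 2408.72 + duty 31915.56 = 193902.10
Supplier B (FOB):
CIF value = FOB price + freight + insurance = 151040.50 + 6408.09 + 458.76 = 157907.35
Import duty = 157907.35 × 20% = 31581.47
Buyer bears (B): 6408.09 + 458.76 + 198.03 + 516.53 + 1694.16 = 9275.57
Landed cost (B) = invoice 151040.50 + 9275.57 + duty 31581.47 = 191897.54
Difference = |193902.10 − 191897.54| = 2004.56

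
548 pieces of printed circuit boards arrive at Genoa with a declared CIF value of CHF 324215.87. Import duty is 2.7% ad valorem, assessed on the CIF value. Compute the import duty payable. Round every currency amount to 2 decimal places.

Import duty = 324215.87 × 2.7% = 8753.83

Import duty: CHF 8753.83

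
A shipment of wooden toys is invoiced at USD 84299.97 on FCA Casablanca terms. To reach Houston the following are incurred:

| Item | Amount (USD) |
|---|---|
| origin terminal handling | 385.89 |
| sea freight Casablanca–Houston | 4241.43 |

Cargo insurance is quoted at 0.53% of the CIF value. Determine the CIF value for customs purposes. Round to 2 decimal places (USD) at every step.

Let C be the CIF value. C = FCA price + pre-shipment costs + freight + 0.53% × C
C − 0.53% × C = 84299.97 + 385.89 + 4241.43
0.9947 × C = 88927.29
C = 88927.29 / 0.9947 = 89401.12
Insurance premium = 0.53% × 89401.12 = 473.83

CIF value: USD 89401.12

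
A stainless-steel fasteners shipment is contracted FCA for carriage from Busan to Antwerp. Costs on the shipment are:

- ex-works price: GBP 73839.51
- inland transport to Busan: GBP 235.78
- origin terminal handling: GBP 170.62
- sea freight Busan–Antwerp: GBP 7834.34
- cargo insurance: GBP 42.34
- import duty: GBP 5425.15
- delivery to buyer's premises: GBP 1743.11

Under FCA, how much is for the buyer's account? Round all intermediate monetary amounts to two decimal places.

Buyer's account: GBP 15215.56

FCA: the seller delivers export-cleared goods to the carrier; the buyer bears costs from that point.
Seller's account: goods 73839.51 + inland to port 235.78 = 74075.29
Buyer's account: origin terminal 170.62 + freight 7834.34 + insurance 42.34 + duty 5425.15 + delivery 1743.11 = 15215.56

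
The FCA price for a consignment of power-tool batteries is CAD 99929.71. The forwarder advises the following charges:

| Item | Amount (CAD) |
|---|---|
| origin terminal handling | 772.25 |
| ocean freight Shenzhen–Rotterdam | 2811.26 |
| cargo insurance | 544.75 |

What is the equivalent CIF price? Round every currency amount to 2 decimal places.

CIF price: CAD 104057.97

From FCA to CIF, the seller additionally bears: origin terminal, freight, insurance.
CIF price = 99929.71 + 772.25 + 2811.26 + 544.75 = 104057.97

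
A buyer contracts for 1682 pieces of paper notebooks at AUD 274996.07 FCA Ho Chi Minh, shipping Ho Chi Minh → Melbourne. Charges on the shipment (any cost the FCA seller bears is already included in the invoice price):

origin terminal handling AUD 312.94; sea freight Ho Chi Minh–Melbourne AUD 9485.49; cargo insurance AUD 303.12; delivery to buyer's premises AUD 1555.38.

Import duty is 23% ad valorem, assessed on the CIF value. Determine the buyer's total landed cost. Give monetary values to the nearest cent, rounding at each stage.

FCA: the seller delivers export-cleared goods to the carrier; the buyer bears costs from that point.
CIF value = FCA price + origin terminal + freight + insurance = 274996.07 + 312.94 + 9485.49 + 303.12 = 285097.62
Import duty = 285097.62 × 23% = 65572.45
Buyer bears: origin terminal 312.94 + freight 9485.49 + insurance 303.12 + delivery 1555.38 + duty 65572.45 = 77229.38
Landed cost = invoice 274996.07 + 77229.38 = 352225.45

Total landed cost: AUD 352225.45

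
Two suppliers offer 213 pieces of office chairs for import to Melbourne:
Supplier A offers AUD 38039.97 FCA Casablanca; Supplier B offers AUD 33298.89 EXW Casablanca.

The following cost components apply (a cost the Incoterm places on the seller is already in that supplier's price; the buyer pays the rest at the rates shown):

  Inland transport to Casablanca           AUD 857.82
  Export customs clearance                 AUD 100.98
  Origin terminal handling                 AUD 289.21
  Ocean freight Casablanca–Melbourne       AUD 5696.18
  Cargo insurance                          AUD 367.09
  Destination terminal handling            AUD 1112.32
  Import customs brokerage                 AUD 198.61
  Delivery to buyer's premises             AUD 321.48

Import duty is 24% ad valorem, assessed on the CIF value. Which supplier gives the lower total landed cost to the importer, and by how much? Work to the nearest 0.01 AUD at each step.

Supplier B is cheaper by AUD 4690.03

Supplier A (FCA):
CIF value = FCA price + origin terminal + freight + insurance = 38039.97 + 289.21 + 5696.18 + 367.09 = 44392.45
Import duty = 44392.45 × 24% = 10654.19
Buyer bears (A): 289.21 + 5696.18 + 367.09 + 1112.32 + 198.61 + 321.48 = 7984.89
Landed cost (A) = invoice 38039.97 + 7984.89 + duty 10654.19 = 56679.05
Supplier B (EXW):
CIF value = EXW price + inland to port + export clearance + origin terminal + freight + insurance = 33298.89 + 857.82 + 100.98 + 289.21 + 5696.18 + 367.09 = 40610.17
Import duty = 40610.17 × 24% = 9746.44
Buyer bears (B): 857.82 + 100.98 + 289.21 + 5696.18 + 367.09 + 1112.32 + 198.61 + 321.48 = 8943.69
Landed cost (B) = invoice 33298.89 + 8943.69 + duty 9746.44 = 51989.02
Difference = |56679.05 − 51989.02| = 4690.03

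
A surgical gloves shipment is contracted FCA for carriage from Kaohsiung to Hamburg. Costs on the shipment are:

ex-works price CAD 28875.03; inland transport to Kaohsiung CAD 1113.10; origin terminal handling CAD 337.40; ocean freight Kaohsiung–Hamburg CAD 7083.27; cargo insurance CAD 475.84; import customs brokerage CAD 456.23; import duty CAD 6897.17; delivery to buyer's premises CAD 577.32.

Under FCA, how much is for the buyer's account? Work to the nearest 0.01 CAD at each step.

Buyer's account: CAD 15827.23

FCA: the seller delivers export-cleared goods to the carrier; the buyer bears costs from that point.
Seller's account: goods 28875.03 + inland to port 1113.10 = 29988.13
Buyer's account: origin terminal 337.40 + freight 7083.27 + insurance 475.84 + brokerage 456.23 + duty 6897.17 + delivery 577.32 = 15827.23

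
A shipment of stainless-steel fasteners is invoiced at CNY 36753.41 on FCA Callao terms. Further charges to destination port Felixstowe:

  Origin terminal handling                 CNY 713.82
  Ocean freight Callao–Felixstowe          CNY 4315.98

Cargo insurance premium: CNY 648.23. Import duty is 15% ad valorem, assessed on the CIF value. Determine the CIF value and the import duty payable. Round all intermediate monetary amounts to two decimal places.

CIF value: CNY 42431.44; import duty: CNY 6364.72

CIF = FCA price + pre-shipment costs + freight + insurance
CIF = 36753.41 + 713.82 + 4315.98 + 648.23 = 42431.44
Import duty = 42431.44 × 15% = 6364.72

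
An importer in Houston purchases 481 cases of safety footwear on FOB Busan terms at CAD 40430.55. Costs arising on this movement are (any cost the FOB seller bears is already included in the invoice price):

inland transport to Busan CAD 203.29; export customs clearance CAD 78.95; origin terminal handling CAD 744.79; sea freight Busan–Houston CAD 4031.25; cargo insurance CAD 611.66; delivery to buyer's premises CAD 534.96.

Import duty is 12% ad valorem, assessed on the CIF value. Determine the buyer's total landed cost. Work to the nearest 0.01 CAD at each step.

Total landed cost: CAD 51017.24

FOB: the seller bears costs until goods are on board at the origin port; the buyer bears freight, insurance and all costs thereafter.
Already in the invoice (seller's account under FOB): inland to port, export clearance, origin terminal — exclude.
CIF value = FOB price + freight + insurance = 40430.55 + 4031.25 + 611.66 = 45073.46
Import duty = 45073.46 × 12% = 5408.82
Buyer bears: freight 4031.25 + insurance 611.66 + delivery 534.96 + duty 5408.82 = 10586.69
Landed cost = invoice 40430.55 + 10586.69 = 51017.24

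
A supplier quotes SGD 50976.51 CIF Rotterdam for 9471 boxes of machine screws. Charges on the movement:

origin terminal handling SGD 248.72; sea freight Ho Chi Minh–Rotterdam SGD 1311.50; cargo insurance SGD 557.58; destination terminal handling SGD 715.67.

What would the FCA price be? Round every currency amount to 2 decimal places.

FCA price: SGD 48858.71

Not relevant to the conversion: destination terminal — on the buyer under both terms; not part of either seller's price.
From CIF to FCA, the seller no longer bears: origin terminal, freight, insurance.
FCA price = 50976.51 − 248.72 − 1311.50 − 557.58 = 48858.71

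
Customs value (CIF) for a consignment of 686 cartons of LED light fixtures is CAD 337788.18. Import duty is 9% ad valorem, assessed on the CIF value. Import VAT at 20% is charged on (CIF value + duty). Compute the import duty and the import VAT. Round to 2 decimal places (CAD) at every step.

Import duty = 337788.18 × 9% = 30400.94
VAT base = CIF + duty = 337788.18 + 30400.94 = 368189.12
Import VAT = 368189.12 × 20% = 73637.82

Import duty: CAD 30400.94; import VAT: CAD 73637.82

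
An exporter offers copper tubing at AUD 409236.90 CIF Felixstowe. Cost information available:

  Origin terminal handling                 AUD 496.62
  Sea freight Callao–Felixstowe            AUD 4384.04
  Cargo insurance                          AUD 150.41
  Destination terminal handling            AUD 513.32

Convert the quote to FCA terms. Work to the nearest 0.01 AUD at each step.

Not relevant to the conversion: destination terminal — on the buyer under both terms; not part of either seller's price.
From CIF to FCA, the seller no longer bears: origin terminal, freight, insurance.
FCA price = 409236.90 − 496.62 − 4384.04 − 150.41 = 404205.83

FCA price: AUD 404205.83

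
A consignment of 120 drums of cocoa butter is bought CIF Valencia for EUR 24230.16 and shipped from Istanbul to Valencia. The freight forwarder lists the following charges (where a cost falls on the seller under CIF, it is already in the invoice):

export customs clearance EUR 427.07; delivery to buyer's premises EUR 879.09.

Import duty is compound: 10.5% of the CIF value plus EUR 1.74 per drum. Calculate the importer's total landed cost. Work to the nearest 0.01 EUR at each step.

Total landed cost: EUR 27862.22

CIF: the seller pays costs through ocean freight and marine insurance to the destination port.
Already in the invoice (seller's account under CIF): export clearance — exclude.
The CIF price already equals the CIF value: 24230.16
Ad valorem component: 24230.16 × 10.5% = 2544.17
Specific component: 120 × 1.74 = 208.80
Import duty = 2544.17 + 208.80 = 2752.97
Buyer bears: delivery 879.09 + duty 2752.97 = 3632.06
Landed cost = invoice 24230.16 + 3632.06 = 27862.22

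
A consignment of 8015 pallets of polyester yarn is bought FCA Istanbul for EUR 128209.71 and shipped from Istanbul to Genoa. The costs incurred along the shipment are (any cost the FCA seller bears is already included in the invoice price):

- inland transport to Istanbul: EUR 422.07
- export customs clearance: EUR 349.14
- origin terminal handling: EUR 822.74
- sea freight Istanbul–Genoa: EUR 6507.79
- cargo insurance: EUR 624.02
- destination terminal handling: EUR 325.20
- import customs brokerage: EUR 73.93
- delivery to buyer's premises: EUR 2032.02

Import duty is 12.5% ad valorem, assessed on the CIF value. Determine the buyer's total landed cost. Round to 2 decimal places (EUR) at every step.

FCA: the seller delivers export-cleared goods to the carrier; the buyer bears costs from that point.
Already in the invoice (seller's account under FCA): inland to port, export clearance — exclude.
CIF value = FCA price + origin terminal + freight + insurance = 128209.71 + 822.74 + 6507.79 + 624.02 = 136164.26
Import duty = 136164.26 × 12.5% = 17020.53
Buyer bears: origin terminal 822.74 + freight 6507.79 + insurance 624.02 + destination terminal 325.20 + brokerage 73.93 + delivery 2032.02 + duty 17020.53 = 27406.23
Landed cost = invoice 128209.71 + 27406.23 = 155615.94

Total landed cost: EUR 155615.94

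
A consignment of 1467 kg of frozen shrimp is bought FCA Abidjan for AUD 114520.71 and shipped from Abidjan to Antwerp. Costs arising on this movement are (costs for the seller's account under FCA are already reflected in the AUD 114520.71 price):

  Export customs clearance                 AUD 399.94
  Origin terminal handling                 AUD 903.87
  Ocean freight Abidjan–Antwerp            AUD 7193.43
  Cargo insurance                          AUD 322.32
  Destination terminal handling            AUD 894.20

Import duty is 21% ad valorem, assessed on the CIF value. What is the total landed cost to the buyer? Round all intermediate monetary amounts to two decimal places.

Total landed cost: AUD 149652.00

FCA: the seller delivers export-cleared goods to the carrier; the buyer bears costs from that point.
Already in the invoice (seller's account under FCA): export clearance — exclude.
CIF value = FCA price + origin terminal + freight + insurance = 114520.71 + 903.87 + 7193.43 + 322.32 = 122940.33
Import duty = 122940.33 × 21% = 25817.47
Buyer bears: origin terminal 903.87 + freight 7193.43 + insurance 322.32 + destination terminal 894.20 + duty 25817.47 = 35131.29
Landed cost = invoice 114520.71 + 35131.29 = 149652.00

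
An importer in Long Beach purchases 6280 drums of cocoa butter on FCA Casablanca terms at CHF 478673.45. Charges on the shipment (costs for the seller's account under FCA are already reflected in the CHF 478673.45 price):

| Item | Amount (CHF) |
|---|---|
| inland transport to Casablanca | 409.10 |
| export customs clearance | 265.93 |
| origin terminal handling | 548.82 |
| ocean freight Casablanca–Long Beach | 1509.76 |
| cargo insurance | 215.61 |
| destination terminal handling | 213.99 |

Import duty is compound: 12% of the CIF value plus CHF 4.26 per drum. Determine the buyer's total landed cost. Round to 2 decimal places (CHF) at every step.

FCA: the seller delivers export-cleared goods to the carrier; the buyer bears costs from that point.
Already in the invoice (seller's account under FCA): inland to port, export clearance — exclude.
CIF value = FCA price + origin terminal + freight + insurance = 478673.45 + 548.82 + 1509.76 + 215.61 = 480947.64
Ad valorem component: 480947.64 × 12% = 57713.72
Specific component: 6280 × 4.26 = 26752.80
Import duty = 57713.72 + 26752.80 = 84466.52
Buyer bears: origin terminal 548.82 + freight 1509.76 + insurance 215.61 + destination terminal 213.99 + duty 84466.52 = 86954.70
Landed cost = invoice 478673.45 + 86954.70 = 565628.15

Total landed cost: CHF 565628.15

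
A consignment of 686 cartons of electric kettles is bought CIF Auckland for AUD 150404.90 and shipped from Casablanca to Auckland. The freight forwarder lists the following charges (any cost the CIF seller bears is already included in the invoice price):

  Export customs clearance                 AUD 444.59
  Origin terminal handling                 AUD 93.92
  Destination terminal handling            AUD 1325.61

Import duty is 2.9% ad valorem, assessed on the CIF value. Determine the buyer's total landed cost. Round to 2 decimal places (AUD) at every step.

CIF: the seller pays costs through ocean freight and marine insurance to the destination port.
Already in the invoice (seller's account under CIF): export clearance, origin terminal — exclude.
The CIF price already equals the CIF value: 150404.90
Import duty = 150404.90 × 2.9% = 4361.74
Buyer bears: destination terminal 1325.61 + duty 4361.74 = 5687.35
Landed cost = invoice 150404.90 + 5687.35 = 156092.25

Total landed cost: AUD 156092.25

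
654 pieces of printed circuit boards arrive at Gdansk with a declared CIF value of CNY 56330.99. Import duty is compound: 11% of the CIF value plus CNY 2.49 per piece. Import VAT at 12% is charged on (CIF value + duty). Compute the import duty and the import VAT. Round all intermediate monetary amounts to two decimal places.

Import duty: CNY 7824.87; import VAT: CNY 7698.70

Ad valorem component: 56330.99 × 11% = 6196.41
Specific component: 654 × 2.49 = 1628.46
Import duty = 6196.41 + 1628.46 = 7824.87
VAT base = CIF + duty = 56330.99 + 7824.87 = 64155.86
Import VAT = 64155.86 × 12% = 7698.70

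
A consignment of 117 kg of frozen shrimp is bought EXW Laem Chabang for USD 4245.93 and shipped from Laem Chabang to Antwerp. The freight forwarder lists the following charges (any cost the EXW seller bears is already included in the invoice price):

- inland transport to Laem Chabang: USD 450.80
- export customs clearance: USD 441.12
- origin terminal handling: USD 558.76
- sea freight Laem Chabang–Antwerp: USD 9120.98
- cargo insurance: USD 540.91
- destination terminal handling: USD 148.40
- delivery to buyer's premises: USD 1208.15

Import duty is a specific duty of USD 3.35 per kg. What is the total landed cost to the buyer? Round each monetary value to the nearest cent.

EXW: the seller makes goods available at their premises; the buyer bears all onward costs.
CIF value = EXW price + inland to port + export clearance + origin terminal + freight + insurance = 4245.93 + 450.80 + 441.12 + 558.76 + 9120.98 + 540.91 = 15358.50
Import duty = 117 × 3.35 = 391.95
Buyer bears: inland to port 450.80 + export clearance 441.12 + origin terminal 558.76 + freight 9120.98 + insurance 540.91 + destination terminal 148.40 + delivery 1208.15 + duty 391.95 = 12861.07
Landed cost = invoice 4245.93 + 12861.07 = 17107.00

Total landed cost: USD 17107.00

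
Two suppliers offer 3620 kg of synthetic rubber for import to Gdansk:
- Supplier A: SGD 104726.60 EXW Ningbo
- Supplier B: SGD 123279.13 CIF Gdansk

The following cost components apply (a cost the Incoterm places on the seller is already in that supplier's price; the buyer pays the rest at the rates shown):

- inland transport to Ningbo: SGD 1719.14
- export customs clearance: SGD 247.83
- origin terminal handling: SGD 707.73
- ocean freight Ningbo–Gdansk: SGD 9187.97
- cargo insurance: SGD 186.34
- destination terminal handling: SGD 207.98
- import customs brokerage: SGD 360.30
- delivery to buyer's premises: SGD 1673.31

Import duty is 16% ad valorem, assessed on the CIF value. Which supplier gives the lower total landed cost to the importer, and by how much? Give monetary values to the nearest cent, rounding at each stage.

Supplier A (EXW):
CIF value = EXW price + inland to port + export clearance + origin terminal + freight + insurance = 104726.60 + 1719.14 + 247.83 + 707.73 + 9187.97 + 186.34 = 116775.61
Import duty = 116775.61 × 16% = 18684.10
Buyer bears (A): 1719.14 + 247.83 + 707.73 + 9187.97 + 186.34 + 207.98 + 360.30 + 1673.31 = 14290.60
Landed cost (A) = invoice 104726.60 + 14290.60 + duty 18684.10 = 137701.30
Supplier B (CIF):
The CIF price already equals the CIF value: 123279.13
Import duty = 123279.13 × 16% = 19724.66
Buyer bears (B): 207.98 + 360.30 + 1673.31 = 2241.59
Landed cost (B) = invoice 123279.13 + 2241.59 + duty 19724.66 = 145245.38
Difference = |137701.30 − 145245.38| = 7544.08

Supplier A is cheaper by SGD 7544.08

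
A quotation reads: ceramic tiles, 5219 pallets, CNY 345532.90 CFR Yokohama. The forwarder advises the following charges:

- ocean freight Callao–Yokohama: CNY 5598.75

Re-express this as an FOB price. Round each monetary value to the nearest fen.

From CFR to FOB, the seller no longer bears: freight.
FOB price = 345532.90 − 5598.75 = 339934.15

FOB price: CNY 339934.15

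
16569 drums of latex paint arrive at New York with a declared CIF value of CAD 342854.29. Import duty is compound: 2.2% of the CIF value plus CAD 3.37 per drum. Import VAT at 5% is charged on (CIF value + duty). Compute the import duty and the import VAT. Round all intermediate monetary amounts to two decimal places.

Import duty: CAD 63380.32; import VAT: CAD 20311.73

Ad valorem component: 342854.29 × 2.2% = 7542.79
Specific component: 16569 × 3.37 = 55837.53
Import duty = 7542.79 + 55837.53 = 63380.32
VAT base = CIF + duty = 342854.29 + 63380.32 = 406234.61
Import VAT = 406234.61 × 5% = 20311.73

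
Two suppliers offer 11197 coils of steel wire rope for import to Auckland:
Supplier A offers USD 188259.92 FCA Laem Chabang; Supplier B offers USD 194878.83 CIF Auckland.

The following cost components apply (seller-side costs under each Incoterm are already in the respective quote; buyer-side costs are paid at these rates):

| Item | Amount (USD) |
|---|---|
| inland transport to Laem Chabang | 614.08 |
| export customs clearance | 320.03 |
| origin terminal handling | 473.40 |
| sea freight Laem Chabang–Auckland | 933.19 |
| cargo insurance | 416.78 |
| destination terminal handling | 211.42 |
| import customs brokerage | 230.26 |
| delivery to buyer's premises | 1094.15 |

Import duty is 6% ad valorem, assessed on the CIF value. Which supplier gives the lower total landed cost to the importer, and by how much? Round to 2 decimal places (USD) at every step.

Supplier A (FCA):
CIF value = FCA price + origin terminal + freight + insurance = 188259.92 + 473.40 + 933.19 + 416.78 = 190083.29
Import duty = 190083.29 × 6% = 11405.00
Buyer bears (A): 473.40 + 933.19 + 416.78 + 211.42 + 230.26 + 1094.15 = 3359.20
Landed cost (A) = invoice 188259.92 + 3359.20 + duty 11405.00 = 203024.12
Supplier B (CIF):
The CIF price already equals the CIF value: 194878.83
Import duty = 194878.83 × 6% = 11692.73
Buyer bears (B): 211.42 + 230.26 + 1094.15 = 1535.83
Landed cost (B) = invoice 194878.83 + 1535.83 + duty 11692.73 = 208107.39
Difference = |203024.12 − 208107.39| = 5083.27

Supplier A is cheaper by USD 5083.27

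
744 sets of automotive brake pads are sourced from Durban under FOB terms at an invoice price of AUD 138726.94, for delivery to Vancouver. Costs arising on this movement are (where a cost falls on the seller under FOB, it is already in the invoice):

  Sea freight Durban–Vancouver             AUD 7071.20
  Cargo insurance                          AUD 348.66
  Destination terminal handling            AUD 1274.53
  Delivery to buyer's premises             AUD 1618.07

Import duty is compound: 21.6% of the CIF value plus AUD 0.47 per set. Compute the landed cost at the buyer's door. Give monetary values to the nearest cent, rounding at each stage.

Total landed cost: AUD 180956.79

FOB: the seller bears costs until goods are on board at the origin port; the buyer bears freight, insurance and all costs thereafter.
CIF value = FOB price + freight + insurance = 138726.94 + 7071.20 + 348.66 = 146146.80
Ad valorem component: 146146.80 × 21.6% = 31567.71
Specific component: 744 × 0.47 = 349.68
Import duty = 31567.71 + 349.68 = 31917.39
Buyer bears: freight 7071.20 + insurance 348.66 + destination terminal 1274.53 + delivery 1618.07 + duty 31917.39 = 42229.85
Landed cost = invoice 138726.94 + 42229.85 = 180956.79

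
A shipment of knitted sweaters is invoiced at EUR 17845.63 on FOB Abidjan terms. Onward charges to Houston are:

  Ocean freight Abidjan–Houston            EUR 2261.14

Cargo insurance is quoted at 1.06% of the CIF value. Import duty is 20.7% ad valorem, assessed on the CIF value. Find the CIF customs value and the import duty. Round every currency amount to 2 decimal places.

CIF value: EUR 20322.19; import duty: EUR 4206.69

Let C be the CIF value. C = FOB price + freight + 1.06% × C
C − 1.06% × C = 17845.63 + 2261.14
0.9894 × C = 20106.77
C = 20106.77 / 0.9894 = 20322.19
Insurance premium = 1.06% × 20322.19 = 215.42
Import duty = 20322.19 × 20.7% = 4206.69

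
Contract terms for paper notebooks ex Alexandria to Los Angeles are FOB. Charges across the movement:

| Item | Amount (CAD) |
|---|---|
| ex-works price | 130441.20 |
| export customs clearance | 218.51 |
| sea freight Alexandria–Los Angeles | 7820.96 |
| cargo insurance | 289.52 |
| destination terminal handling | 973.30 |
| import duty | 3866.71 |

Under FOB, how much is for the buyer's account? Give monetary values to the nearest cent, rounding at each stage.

Buyer's account: CAD 12950.49

FOB: the seller bears costs until goods are on board at the origin port; the buyer bears freight, insurance and all costs thereafter.
Seller's account: goods 130441.20 + export clearance 218.51 = 130659.71
Buyer's account: freight 7820.96 + insurance 289.52 + destination terminal 973.30 + duty 3866.71 = 12950.49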